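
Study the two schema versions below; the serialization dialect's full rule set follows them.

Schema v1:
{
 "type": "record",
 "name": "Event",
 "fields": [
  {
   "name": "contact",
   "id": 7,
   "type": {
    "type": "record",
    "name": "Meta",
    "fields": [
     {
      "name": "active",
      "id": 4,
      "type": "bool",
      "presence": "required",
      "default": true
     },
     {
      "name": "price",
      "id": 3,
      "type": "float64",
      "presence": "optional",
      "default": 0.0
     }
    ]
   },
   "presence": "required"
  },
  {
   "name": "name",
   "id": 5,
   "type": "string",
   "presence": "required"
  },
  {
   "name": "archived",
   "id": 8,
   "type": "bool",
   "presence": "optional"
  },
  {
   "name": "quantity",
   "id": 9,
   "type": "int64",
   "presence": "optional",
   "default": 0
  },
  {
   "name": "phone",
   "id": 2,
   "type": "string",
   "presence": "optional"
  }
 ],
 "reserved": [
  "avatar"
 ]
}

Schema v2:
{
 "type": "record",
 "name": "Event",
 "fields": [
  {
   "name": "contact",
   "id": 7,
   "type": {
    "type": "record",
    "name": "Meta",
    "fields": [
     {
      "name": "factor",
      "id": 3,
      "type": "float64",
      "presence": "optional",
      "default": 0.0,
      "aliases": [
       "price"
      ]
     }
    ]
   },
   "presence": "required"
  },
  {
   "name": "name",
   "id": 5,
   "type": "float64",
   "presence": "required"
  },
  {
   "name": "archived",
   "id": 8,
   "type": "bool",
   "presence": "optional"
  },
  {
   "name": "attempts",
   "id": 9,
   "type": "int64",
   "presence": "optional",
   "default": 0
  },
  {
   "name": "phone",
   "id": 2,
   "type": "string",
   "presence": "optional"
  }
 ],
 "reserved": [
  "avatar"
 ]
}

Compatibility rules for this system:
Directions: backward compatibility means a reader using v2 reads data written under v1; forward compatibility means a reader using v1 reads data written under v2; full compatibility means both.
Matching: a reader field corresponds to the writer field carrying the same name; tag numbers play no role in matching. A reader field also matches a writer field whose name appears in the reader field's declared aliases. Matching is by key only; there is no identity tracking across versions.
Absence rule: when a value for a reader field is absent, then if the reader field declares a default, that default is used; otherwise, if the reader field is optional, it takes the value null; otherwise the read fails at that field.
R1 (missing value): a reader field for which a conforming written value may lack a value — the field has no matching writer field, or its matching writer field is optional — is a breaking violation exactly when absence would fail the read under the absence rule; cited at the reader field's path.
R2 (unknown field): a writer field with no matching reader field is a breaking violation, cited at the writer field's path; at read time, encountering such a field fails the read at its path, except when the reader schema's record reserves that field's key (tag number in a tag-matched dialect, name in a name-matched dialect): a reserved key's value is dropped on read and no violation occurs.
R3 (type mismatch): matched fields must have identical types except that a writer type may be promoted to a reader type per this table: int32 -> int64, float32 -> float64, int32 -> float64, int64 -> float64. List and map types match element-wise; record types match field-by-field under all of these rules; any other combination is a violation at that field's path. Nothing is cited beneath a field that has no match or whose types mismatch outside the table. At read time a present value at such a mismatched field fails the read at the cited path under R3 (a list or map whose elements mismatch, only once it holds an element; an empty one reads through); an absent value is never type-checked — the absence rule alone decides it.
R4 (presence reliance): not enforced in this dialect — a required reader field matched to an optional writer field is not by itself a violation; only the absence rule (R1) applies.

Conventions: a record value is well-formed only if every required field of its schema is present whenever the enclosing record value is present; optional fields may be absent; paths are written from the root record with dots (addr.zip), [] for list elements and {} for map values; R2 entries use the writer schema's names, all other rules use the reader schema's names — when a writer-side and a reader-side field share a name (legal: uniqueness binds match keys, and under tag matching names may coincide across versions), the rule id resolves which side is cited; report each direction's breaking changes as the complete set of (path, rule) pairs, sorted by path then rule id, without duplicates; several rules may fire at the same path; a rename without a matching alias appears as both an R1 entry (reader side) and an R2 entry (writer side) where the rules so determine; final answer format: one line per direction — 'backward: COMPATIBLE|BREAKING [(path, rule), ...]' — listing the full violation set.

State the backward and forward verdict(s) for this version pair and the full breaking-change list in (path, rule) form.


in Event below, arrows point writer -> reader
checking backward for Event: reader v2 against writer v1:
  contact: paired with writer contact (Meta -> Meta; writer required)
  name: paired with writer name (string -> float64; writer required)
  archived: paired with writer archived (bool -> bool; writer optional)
  no writer field matches reader attempts
  phone: paired with writer phone (string -> string; writer optional)
  quantity (writer side), unknown to reader
  contact.factor: paired with writer contact.price (float64 -> float64; writer optional)
  contact.active (writer side), unknown to reader
  R2 fires at contact.active
  R3 fires at name
  R2 fires at quantity
  backward on Event therefore BREAKING (3)
checking forward for Event: reader v1 against writer v2:
  contact: paired with writer contact (Meta -> Meta; writer required)
  name: paired with writer name (float64 -> string; writer required)
  archived: paired with writer archived (bool -> bool; writer optional)
  no writer field matches reader quantity
  phone: paired with writer phone (string -> string; writer optional)
  attempts (writer side), unknown to reader
  no writer field matches reader contact.active
  no writer field matches reader contact.price
  contact.factor (writer side), unknown to reader
  R2 fires at attempts
  R2 fires at contact.factor
  R3 fires at name
  forward on Event therefore BREAKING (3)

backward: BREAKING [(contact.active, R2), (name, R3), (quantity, R2)]; forward: BREAKING [(attempts, R2), (contact.factor, R2), (name, R3)]


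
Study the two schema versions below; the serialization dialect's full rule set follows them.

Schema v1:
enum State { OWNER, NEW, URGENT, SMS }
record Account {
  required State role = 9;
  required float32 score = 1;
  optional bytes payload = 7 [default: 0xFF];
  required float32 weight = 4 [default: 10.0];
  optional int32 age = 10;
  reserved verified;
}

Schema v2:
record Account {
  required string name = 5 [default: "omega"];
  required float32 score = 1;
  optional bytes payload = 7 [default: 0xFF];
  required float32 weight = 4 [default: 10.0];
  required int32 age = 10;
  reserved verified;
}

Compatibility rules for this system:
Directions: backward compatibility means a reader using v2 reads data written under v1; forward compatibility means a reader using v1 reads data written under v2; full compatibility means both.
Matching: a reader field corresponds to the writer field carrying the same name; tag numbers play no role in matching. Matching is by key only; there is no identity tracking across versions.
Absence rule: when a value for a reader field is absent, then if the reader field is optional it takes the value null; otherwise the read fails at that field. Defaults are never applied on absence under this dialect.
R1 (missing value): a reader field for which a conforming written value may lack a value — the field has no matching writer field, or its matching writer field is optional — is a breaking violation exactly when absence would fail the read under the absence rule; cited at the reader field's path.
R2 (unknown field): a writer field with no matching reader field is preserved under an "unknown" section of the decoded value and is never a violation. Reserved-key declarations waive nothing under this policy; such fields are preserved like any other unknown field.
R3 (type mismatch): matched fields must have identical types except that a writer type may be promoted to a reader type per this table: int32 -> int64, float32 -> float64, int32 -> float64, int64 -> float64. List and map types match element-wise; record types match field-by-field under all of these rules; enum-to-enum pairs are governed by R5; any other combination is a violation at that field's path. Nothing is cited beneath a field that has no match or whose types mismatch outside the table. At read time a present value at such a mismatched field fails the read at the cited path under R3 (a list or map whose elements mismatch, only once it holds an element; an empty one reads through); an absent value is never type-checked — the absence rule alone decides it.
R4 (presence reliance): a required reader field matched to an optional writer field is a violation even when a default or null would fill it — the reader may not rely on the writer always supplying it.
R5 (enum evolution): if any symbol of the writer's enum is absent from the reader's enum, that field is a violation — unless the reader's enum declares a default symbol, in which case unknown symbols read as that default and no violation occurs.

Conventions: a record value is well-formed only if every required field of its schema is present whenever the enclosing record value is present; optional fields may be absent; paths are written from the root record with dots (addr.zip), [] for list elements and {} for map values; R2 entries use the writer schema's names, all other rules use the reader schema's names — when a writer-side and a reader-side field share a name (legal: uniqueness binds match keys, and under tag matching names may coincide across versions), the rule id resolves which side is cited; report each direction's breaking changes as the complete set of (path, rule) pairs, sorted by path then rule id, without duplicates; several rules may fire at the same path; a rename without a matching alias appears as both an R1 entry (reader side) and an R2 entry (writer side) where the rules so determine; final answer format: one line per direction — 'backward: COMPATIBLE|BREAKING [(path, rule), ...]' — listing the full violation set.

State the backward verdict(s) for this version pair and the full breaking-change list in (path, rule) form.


arrows below run writer -> reader for Account
backward analysis of Account with v2 as reader and v1 as writer:
  name: no writer match
  score: paired with writer score (float32 -> float32; writer required)
  payload: paired with writer payload (bytes -> bytes; writer optional)
  weight: paired with writer weight (float32 -> float32; writer required)
  age: paired with writer age (int32 -> int32; writer optional)
  writer field role has no reader counterpart
  breaking: (age, R1)
  breaking: (age, R4)
  breaking: (name, R1)
  => 3 violation(s): backward is BREAKING for Account
the rest of the Account diff is inert for this question:
  removed field role from record Account -> matters only for Account's forward compatibility — outside the asked direction

backward: BREAKING [(age, R1), (age, R4), (name, R1)]


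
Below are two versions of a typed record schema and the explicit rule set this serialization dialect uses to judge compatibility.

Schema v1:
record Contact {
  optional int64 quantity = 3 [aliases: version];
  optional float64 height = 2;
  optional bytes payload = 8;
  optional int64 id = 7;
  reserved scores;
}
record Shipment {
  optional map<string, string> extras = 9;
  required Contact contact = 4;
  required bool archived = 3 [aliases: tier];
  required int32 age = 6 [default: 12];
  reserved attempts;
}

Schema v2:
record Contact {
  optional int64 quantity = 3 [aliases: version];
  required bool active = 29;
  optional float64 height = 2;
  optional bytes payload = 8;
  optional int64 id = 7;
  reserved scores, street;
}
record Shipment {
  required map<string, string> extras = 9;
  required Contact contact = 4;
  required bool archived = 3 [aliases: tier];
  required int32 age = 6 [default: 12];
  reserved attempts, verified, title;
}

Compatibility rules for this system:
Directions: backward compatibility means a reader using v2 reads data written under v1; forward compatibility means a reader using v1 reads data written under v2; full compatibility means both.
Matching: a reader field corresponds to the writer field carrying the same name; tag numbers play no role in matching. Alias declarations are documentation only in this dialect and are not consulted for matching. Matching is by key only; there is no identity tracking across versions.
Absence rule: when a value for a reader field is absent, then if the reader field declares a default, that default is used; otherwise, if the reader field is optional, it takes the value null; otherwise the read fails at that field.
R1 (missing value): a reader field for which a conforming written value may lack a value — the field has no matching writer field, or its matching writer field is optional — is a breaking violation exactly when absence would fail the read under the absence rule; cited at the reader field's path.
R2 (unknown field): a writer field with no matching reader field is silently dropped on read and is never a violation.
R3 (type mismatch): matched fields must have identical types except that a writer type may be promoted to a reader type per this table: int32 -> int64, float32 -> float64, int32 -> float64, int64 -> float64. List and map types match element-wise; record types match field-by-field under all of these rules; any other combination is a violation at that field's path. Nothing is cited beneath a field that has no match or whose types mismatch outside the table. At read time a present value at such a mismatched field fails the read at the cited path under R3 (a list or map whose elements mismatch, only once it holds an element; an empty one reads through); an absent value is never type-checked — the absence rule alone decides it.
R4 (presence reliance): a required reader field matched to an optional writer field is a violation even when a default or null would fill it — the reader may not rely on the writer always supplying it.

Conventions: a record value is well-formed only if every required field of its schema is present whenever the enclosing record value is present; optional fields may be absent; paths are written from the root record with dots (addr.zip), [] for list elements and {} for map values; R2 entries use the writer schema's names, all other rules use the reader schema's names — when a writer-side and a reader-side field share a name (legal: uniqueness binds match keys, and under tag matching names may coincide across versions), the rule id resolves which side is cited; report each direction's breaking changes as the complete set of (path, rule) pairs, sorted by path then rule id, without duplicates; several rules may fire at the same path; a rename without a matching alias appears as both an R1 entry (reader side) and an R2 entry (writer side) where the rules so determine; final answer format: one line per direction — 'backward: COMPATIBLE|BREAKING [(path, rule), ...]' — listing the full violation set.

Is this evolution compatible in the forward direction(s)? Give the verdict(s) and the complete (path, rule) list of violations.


arrows below run writer -> reader for Shipment
forward for Shipment (reader v1, writer v2):
  writer required, map<string, string> -> map<string, string>: reader extras maps from writer extras
  writer required, Contact -> Contact: reader contact maps from writer contact
  writer required, bool -> bool: reader archived maps from writer archived
  writer required, int32 -> int32: reader age maps from writer age
  writer optional, int64 -> int64: reader contact.quantity maps from writer contact.quantity
  writer optional, float64 -> float64: reader contact.height maps from writer contact.height
  writer optional, bytes -> bytes: reader contact.payload maps from writer contact.payload
  writer optional, int64 -> int64: reader contact.id maps from writer contact.id
  writer field contact.active has no reader counterpart
  => forward verdict for Shipment: COMPATIBLE, no violations
the other Shipment changes do not affect what is asked:
  field extras in record Shipment: optional changed to required -> affects backward compatibility only, which is not asked
  added field active to record Contact: required bool, tag 29 (in v2 it sits immediately before height) -> affects backward compatibility only, which is not asked

forward: COMPATIBLE []


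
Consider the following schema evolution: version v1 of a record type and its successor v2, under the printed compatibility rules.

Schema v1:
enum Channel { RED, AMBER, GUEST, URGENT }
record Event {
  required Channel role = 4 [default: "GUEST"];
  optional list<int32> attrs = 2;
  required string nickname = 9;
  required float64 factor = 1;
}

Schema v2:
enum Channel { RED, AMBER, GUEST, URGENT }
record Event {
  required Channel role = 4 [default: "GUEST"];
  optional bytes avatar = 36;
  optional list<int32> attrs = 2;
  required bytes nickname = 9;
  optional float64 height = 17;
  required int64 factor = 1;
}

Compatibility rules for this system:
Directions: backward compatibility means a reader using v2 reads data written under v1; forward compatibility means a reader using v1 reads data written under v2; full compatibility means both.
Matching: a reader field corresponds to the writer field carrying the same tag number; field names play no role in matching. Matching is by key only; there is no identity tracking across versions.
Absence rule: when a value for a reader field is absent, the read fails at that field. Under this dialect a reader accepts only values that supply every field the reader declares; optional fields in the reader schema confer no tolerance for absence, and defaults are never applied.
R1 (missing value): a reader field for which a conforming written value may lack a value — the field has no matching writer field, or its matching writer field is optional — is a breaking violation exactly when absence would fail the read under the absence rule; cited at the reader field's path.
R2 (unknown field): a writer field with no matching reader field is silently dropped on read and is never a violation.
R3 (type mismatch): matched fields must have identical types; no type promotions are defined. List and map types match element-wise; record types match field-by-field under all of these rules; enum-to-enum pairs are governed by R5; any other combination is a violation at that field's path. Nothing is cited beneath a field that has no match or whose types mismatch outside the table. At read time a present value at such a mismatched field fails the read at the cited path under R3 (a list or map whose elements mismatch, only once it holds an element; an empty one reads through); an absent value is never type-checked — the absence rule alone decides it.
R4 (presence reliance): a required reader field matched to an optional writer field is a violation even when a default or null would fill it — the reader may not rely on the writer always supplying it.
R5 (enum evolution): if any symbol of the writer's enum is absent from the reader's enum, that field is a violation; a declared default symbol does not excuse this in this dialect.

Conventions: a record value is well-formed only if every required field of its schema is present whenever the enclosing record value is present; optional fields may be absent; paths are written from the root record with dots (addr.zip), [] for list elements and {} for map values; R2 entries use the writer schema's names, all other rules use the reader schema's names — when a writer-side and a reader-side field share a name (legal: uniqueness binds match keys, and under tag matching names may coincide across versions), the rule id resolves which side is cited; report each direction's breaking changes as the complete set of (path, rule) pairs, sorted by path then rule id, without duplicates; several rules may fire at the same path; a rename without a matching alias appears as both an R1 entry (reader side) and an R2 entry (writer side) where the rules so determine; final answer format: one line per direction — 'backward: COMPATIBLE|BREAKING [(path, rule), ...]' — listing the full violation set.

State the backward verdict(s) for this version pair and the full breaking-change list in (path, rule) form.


each type pair in Event: writer, then reader
backward pass over Event, reader schema v2, writer schema v1:
  writer required, Channel -> Channel: reader role maps from writer role
  avatar has no writer counterpart
  writer optional, list<int32> -> list<int32>: reader attrs maps from writer attrs
  writer required, string -> bytes: reader nickname maps from writer nickname
  height has no writer counterpart
  writer required, float64 -> int64: reader factor maps from writer factor
  breaking: (attrs, R1)
  breaking: (avatar, R1)
  breaking: (factor, R3)
  breaking: (height, R1)
  breaking: (nickname, R3)
  backward on Event therefore BREAKING (5)

backward: BREAKING [(attrs, R1), (avatar, R1), (factor, R3), (height, R1), (nickname, R3)]


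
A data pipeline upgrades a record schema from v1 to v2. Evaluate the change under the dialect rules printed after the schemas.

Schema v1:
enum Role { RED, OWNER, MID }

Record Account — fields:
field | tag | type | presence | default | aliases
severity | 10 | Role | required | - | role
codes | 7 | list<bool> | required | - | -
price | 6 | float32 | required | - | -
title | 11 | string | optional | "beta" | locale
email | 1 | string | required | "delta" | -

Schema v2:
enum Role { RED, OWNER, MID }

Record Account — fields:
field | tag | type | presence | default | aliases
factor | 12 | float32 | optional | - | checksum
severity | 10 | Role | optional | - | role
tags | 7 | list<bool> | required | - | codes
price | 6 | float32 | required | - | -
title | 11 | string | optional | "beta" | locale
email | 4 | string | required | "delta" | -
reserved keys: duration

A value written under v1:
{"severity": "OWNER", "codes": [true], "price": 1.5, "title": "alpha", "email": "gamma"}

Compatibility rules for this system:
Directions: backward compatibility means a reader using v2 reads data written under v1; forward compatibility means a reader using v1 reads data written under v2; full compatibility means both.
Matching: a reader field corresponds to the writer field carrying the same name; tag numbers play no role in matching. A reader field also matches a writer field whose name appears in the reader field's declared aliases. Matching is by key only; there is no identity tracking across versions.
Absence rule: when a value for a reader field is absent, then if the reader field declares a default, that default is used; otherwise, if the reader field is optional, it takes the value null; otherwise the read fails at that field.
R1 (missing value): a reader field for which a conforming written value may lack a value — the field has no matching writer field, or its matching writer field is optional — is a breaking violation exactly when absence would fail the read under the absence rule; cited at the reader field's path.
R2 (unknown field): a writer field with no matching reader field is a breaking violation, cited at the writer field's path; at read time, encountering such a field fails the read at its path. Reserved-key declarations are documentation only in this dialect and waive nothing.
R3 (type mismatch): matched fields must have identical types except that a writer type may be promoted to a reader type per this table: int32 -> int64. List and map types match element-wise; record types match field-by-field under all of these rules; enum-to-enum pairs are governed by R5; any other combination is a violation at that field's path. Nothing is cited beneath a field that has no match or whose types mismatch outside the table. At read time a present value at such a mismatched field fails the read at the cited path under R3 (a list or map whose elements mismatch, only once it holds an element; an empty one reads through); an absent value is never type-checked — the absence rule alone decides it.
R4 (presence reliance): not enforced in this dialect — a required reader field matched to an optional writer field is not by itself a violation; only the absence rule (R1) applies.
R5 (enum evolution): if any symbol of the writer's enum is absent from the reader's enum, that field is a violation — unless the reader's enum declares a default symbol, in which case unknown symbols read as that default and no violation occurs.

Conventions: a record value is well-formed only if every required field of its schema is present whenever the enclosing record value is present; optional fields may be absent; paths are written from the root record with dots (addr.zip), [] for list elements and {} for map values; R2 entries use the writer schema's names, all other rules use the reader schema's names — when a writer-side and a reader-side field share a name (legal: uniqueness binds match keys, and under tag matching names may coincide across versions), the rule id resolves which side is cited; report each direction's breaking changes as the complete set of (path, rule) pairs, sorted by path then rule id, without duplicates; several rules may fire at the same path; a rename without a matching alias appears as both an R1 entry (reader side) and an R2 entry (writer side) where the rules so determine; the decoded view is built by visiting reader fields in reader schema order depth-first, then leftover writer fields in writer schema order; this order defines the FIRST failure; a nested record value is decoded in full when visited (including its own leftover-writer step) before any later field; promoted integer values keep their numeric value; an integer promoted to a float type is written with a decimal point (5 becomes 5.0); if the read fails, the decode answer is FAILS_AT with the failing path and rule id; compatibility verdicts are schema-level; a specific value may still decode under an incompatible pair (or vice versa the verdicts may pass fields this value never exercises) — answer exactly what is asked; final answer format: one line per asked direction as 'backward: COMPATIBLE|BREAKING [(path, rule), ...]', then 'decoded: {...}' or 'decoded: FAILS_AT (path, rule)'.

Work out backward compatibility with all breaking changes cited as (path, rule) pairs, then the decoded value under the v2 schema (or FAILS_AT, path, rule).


the writer's type comes first in each Account pair
backward pass over Account, reader schema v2, writer schema v1:
  no writer field matches reader factor
  severity: paired with writer severity (Role -> Role; writer required)
  tags: paired with writer codes (list<bool> -> list<bool>; writer required)
  price: paired with writer price (float32 -> float32; writer required)
  title: paired with writer title (string -> string; writer optional)
  email: paired with writer email (string -> string; writer required)
  => backward verdict for Account: COMPATIBLE, no violations
decode (reader v2):
  factor := null (absent, optional -> null)
  severity := "OWNER"
  tags := [true] (from writer codes)
  price := 1.5
  title := "alpha"
  email := "gamma"
  => decoded: {"factor": null, "severity": "OWNER", "tags": [true], "price": 1.5, "title": "alpha", "email": "gamma"}
the other Account changes do not affect what is asked:
  field severity in record Account: required changed to optional -> matters only for Account's forward compatibility — outside the asked direction
  field email in record Account: tag 1 changed to 4 -> fires no rule on Account, leaving the asked answer as it is

backward: COMPATIBLE []; decoded: {"factor": null, "severity": "OWNER", "tags": [true], "price": 1.5, "title": "alpha", "email": "gamma"}


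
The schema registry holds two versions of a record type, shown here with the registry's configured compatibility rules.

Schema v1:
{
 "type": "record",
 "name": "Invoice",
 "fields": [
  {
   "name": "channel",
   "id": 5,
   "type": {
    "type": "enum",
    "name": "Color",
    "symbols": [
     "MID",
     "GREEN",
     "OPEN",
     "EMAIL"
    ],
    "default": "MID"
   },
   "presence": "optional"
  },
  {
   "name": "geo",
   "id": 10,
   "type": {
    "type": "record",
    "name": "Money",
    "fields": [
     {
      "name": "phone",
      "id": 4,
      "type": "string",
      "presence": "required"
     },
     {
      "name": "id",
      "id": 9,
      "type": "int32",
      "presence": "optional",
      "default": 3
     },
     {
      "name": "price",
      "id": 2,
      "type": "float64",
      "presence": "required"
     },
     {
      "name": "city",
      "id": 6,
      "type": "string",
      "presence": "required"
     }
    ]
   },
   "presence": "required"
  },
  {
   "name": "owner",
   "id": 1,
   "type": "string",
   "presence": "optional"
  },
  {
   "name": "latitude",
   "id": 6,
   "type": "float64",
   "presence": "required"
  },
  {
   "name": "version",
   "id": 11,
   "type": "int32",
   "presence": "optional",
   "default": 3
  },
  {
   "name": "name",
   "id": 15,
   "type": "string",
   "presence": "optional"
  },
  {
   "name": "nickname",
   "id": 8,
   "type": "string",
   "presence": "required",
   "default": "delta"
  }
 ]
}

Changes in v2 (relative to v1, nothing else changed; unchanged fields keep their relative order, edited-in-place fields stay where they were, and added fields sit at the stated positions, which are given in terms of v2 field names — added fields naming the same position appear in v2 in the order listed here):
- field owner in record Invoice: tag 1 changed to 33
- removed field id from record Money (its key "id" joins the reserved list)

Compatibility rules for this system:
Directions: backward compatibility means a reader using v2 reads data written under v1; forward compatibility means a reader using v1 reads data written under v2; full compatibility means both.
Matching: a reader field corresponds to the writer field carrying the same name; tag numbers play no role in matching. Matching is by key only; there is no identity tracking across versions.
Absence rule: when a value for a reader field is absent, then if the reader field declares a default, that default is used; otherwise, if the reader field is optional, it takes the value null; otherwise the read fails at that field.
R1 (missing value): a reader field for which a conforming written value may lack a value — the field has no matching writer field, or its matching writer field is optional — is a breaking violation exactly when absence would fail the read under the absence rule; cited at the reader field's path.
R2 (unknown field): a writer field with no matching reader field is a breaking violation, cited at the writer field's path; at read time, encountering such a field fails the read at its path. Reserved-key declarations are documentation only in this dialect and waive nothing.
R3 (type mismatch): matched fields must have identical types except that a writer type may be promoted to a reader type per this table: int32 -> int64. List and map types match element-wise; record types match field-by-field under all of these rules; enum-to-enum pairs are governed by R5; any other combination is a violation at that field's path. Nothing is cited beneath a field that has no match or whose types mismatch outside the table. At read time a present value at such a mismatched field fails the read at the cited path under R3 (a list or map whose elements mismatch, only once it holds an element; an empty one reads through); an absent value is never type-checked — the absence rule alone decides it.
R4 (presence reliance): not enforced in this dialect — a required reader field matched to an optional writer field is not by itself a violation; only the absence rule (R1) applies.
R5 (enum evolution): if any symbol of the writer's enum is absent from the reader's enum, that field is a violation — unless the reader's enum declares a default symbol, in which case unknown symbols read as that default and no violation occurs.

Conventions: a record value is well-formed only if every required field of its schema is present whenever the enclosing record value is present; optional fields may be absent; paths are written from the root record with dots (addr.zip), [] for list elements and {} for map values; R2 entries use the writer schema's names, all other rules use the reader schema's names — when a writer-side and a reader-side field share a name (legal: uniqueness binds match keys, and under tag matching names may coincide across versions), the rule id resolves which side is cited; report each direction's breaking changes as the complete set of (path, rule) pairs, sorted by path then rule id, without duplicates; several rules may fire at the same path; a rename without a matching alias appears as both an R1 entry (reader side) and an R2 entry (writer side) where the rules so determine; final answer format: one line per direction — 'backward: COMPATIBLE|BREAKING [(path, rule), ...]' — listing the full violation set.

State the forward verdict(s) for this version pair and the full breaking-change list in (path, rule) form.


each type pair in Invoice: writer, then reader
forward for Invoice (reader v1, writer v2):
  channel <- channel (Color -> Color, writer optional)
  geo <- geo (Money -> Money, writer required)
  owner <- owner (string -> string, writer optional)
  latitude <- latitude (float64 -> float64, writer required)
  version <- version (int32 -> int32, writer optional)
  name <- name (string -> string, writer optional)
  nickname <- nickname (string -> string, writer required)
  geo.phone <- geo.phone (string -> string, writer required)
  geo.id: no writer match
  geo.price <- geo.price (float64 -> float64, writer required)
  geo.city <- geo.city (string -> string, writer required)
  => forward verdict for Invoice: COMPATIBLE, no violations
ruling out the remaining Invoice differences:
  field owner in record Invoice: tag 1 changed to 33 -> triggers nothing under Invoice's printed rules — same verdict
  removed field id from record Money (its key "id" joins the reserved list) -> affects backward compatibility only, which is not asked

forward: COMPATIBLE []


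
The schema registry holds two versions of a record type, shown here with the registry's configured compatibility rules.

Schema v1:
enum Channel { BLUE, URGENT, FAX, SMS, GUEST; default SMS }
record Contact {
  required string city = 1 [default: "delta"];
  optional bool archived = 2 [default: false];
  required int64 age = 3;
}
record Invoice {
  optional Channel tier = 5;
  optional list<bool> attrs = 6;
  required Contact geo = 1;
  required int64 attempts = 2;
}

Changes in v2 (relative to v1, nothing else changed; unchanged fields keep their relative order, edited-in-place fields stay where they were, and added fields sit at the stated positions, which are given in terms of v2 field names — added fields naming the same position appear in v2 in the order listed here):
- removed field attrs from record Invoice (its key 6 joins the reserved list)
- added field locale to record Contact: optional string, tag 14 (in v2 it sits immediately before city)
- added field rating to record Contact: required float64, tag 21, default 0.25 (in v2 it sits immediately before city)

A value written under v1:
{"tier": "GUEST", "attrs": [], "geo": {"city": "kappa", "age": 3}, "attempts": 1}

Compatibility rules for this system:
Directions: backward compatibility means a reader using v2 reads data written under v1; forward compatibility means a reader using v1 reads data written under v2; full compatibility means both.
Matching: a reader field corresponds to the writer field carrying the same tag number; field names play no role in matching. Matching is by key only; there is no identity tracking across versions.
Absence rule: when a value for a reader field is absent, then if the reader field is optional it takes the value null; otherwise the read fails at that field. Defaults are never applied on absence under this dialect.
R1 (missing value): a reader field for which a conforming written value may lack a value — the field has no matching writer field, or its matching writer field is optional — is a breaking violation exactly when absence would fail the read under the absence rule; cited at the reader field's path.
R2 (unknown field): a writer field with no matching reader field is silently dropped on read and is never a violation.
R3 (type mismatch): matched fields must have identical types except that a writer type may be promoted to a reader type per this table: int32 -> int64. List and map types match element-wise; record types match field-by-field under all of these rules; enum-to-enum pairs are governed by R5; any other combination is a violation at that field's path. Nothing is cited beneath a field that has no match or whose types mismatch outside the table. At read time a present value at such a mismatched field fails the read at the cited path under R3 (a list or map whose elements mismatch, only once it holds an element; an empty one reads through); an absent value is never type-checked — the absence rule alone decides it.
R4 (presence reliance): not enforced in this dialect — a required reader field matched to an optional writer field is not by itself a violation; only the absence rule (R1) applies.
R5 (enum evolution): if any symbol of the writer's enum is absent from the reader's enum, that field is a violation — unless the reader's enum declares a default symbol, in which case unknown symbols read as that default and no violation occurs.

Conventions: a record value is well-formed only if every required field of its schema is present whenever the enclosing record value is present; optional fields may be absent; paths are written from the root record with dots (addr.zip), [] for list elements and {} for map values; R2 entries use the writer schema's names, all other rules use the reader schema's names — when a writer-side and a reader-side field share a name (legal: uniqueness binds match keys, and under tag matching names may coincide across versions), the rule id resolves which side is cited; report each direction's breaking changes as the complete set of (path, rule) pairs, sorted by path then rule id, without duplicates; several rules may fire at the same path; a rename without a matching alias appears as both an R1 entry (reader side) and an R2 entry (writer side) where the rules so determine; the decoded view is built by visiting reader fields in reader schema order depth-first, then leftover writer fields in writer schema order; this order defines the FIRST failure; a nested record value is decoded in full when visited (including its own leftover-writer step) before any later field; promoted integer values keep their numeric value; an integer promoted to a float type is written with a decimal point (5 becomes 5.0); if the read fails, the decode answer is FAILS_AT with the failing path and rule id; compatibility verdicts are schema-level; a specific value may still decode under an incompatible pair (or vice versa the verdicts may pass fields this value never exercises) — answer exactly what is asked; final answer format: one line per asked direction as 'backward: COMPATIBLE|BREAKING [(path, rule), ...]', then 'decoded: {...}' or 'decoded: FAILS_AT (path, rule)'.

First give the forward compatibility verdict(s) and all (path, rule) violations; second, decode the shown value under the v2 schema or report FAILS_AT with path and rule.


forward: COMPATIBLE []; decoded: FAILS_AT (geo.rating, R1)

each type pair in Invoice: writer, then reader
checking forward for Invoice: reader v1 against writer v2:
  writer optional, Channel -> Channel: reader tier maps from writer tier
  no writer field matches reader attrs
  writer required, Contact -> Contact: reader geo maps from writer geo
  writer required, int64 -> int64: reader attempts maps from writer attempts
  writer required, string -> string: reader geo.city maps from writer geo.city
  writer optional, bool -> bool: reader geo.archived maps from writer geo.archived
  writer required, int64 -> int64: reader geo.age maps from writer geo.age
  geo.locale (writer side), unknown to reader
  geo.rating (writer side), unknown to reader
  nothing fires on Invoice: forward is COMPATIBLE
decode walk for Invoice under reader schema v2:
  tier := "GUEST"
  geo.locale := null (missing; optional => null)
  read fails at geo.rating under R1 (no fill)
  => FAILS_AT (geo.rating, R1)
diffs on Invoice not affecting the asked answer:
  removed field attrs from record Invoice (its key 6 joins the reserved list) -> triggers nothing under Invoice's printed rules — same verdict
  added field locale to record Contact: optional string, tag 14 (in v2 it sits immediately before city) -> triggers nothing under Invoice's printed rules — same verdict
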